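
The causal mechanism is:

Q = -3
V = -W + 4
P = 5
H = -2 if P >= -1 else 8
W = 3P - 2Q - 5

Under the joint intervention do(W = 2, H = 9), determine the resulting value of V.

The joint intervention fixes W = 2, H = 9, removing each variable's own equation.
V = -W + 4  [with W=2]  = 2

2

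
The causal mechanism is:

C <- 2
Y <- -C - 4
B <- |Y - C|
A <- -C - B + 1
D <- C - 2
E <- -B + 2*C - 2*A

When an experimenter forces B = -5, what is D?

do(B=-5) replaces the equation B <- |Y - C| with the constant B = -5.
D is not downstream of the intervention, so its value is determined by the original equations.
D = C - 2  [with C=2]  = 0

0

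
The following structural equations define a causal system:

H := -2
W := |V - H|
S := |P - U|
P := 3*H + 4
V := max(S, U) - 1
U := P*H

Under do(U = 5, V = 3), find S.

7

The joint intervention fixes U = 5, V = 3, removing each variable's own equation.
P = 3*H + 4  [with H=-2]  = -2
S = |P - U|  [with P=-2, U=5]  = 7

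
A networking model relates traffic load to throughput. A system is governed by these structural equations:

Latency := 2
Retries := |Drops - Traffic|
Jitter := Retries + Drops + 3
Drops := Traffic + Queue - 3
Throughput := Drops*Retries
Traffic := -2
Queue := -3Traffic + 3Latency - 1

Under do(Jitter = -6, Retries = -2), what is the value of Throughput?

-12

Setting Jitter = -6, Retries = -2 by intervention discards those variables' equations.
Queue = -3Traffic + 3Latency - 1  [with Traffic=-2, Latency=2]  = 11
Drops = Traffic + Queue - 3  [with Traffic=-2, Queue=11]  = 6
Throughput = Drops*Retries  [with Drops=6, Retries=-2]  = -12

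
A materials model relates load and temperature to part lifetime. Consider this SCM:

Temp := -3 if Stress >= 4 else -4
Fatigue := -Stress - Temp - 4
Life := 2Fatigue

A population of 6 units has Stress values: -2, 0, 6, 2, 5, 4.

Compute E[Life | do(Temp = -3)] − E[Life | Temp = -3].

5

The intervention sets Temp=-3 in all 6 units regardless of Stress. Recomputing Life per unit gives 2, -2, -14, -6, -12, -10; average -7.
E[Life|Temp=-3] averages over only the 3 units with Temp=-3 (Stress = 6, 5, 4): Life = -14, -12, -10, mean -12.
Difference = -7 − (-12) = 5.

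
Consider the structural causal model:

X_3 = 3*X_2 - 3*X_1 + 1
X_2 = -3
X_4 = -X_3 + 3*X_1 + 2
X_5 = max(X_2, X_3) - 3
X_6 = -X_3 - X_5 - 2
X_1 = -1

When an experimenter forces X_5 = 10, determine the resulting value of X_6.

-7

The intervention breaks the incoming arrows to X_5: X_5 = max(X_2, X_3) - 3 no longer applies, and X_5 = 10.
X_3 = 3*X_2 - 3*X_1 + 1  [with X_2=-3, X_1=-1]  = -5
X_6 = -X_3 - X_5 - 2  [with X_3=-5, X_5=10]  = -7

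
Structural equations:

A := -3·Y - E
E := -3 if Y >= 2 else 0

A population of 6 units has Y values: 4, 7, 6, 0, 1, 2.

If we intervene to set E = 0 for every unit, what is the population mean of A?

-10

Under do(E=0), E's equation is replaced by E=0 for every unit. Per-unit A: -12, -21, -18, 0, -3, -6. Mean = -10.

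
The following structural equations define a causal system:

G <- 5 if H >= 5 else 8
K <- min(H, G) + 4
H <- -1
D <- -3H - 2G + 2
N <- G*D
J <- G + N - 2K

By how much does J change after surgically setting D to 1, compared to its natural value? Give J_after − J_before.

Under do(D=1), the mechanism D <- -3H - 2G + 2 is discarded; D is fixed at 1.
G = 5 if H >= 5 else 8  [with H=-1]  = 8
K = min(H, G) + 4  [with H=-1, G=8]  = 3
N = G*D  [with G=8, D=1]  = 8
J = G + N - 2K  [with G=8, N=8, K=3]  = 10
Without intervention: G = 5 if H >= 5 else 8  [with H=-1]  = 8; K = min(H, G) + 4  [with H=-1, G=8]  = 3; D = -3H - 2G + 2  [with H=-1, G=8]  = -11; N = G*D  [with G=8, D=-11]  = -88; J = G + N - 2K  [with G=8, N=-88, K=3]  = -86.
Change = 10 − (-86) = 96.

96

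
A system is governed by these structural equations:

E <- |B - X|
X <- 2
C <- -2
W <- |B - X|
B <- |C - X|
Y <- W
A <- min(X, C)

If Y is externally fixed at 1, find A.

-2

do(Y=1) replaces the equation Y <- W with the constant Y = 1.
A is not downstream of the intervention, so its value is determined by the original equations.
A = min(X, C)  [with X=2, C=-2]  = -2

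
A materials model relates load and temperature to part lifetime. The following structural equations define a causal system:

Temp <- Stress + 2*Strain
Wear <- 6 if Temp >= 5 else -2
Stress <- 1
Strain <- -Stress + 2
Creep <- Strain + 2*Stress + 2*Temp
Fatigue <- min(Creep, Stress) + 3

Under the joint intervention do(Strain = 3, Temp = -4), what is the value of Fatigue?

Under do(Strain = 3, Temp = -4), each intervened variable's structural equation is replaced by its fixed value.
Creep = Strain + 2*Stress + 2*Temp  [with Strain=3, Stress=1, Temp=-4]  = -3
Fatigue = min(Creep, Stress) + 3  [with Creep=-3, Stress=1]  = 0

0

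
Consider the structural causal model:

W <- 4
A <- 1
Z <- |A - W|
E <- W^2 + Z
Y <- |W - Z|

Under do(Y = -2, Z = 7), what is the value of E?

23

Under do(Y = -2, Z = 7), each intervened variable's structural equation is replaced by its fixed value.
E = W^2 + Z  [with W=4, Z=7]  = 23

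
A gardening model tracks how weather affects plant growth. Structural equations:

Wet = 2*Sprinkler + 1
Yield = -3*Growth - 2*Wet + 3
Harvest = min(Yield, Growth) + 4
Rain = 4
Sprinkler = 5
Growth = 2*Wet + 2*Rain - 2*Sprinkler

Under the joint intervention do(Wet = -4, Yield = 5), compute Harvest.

Setting Wet = -4, Yield = 5 by intervention discards those variables' equations.
Growth = 2*Wet + 2*Rain - 2*Sprinkler  [with Wet=-4, Rain=4, Sprinkler=5]  = -10
Harvest = min(Yield, Growth) + 4  [with Yield=5, Growth=-10]  = -6

-6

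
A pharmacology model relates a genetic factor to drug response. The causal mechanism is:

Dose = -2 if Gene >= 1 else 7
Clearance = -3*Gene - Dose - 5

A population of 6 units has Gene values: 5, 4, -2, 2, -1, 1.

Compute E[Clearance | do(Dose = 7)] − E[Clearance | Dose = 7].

-9

do(Dose=7) breaks Dose's dependence on Gene. With Dose=7 fixed, Clearance across the units is -27, -24, -6, -18, -9, -15, mean -16.5.
Conditioning on Dose=7 selects the 2 unit(s) with Gene ∈ {-2, -1}. Their Clearance values: -6, -9. Mean = -7.5.
Difference = -16.5 − (-7.5) = -9.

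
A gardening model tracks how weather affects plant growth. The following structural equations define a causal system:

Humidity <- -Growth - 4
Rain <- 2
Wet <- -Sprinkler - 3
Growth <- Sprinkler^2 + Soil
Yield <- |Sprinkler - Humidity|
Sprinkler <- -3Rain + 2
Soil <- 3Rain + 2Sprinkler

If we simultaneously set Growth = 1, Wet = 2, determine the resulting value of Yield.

1

Setting Growth = 1, Wet = 2 by intervention discards those variables' equations.
Sprinkler = -3Rain + 2  [with Rain=2]  = -4
Humidity = -Growth - 4  [with Growth=1]  = -5
Yield = |Sprinkler - Humidity|  [with Sprinkler=-4, Humidity=-5]  = 1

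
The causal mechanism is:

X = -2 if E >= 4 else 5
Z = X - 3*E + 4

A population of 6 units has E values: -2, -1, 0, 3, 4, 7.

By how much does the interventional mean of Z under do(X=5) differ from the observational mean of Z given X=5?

-5.5

The intervention sets X=5 in all 6 units regardless of E. Recomputing Z per unit gives 15, 12, 9, 0, -3, -12; average 3.5.
Conditioning on X=5 selects the 4 unit(s) with E ∈ {-2, -1, 0, 3}. Their Z values: 15, 12, 9, 0. Mean = 9.
Difference = 3.5 − 9 = -5.5.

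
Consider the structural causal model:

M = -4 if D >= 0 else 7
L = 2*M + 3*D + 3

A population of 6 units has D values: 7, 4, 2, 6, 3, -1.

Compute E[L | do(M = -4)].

do(M=-4) breaks M's dependence on D. With M=-4 fixed, L across the units is 16, 7, 1, 13, 4, -8, mean 5.5.

5.5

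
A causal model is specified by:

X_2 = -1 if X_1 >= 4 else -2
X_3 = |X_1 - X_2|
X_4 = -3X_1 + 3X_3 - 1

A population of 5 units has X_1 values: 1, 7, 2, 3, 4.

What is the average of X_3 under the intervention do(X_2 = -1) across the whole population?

4.4

Every unit gets X_2=-1 under the intervention. X_3 values become 2, 8, 3, 4, 5; E[X_3|do(X_2=-1)] = 4.4.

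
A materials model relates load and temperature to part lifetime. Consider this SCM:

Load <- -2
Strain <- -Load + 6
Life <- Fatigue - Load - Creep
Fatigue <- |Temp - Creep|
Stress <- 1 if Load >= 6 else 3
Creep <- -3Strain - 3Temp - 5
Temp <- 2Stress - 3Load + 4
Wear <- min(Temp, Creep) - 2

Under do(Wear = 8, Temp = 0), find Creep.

-29

Setting Wear = 8, Temp = 0 by intervention discards those variables' equations.
Strain = -Load + 6  [with Load=-2]  = 8
Creep = -3Strain - 3Temp - 5  [with Strain=8, Temp=0]  = -29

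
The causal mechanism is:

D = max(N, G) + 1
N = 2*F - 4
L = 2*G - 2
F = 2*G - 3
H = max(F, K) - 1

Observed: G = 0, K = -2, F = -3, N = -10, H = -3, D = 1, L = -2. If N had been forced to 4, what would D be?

5

Under do(N=4), the mechanism N = 2*F - 4 is discarded; N is fixed at 4.
D = max(N, G) + 1  [with N=4, G=0]  = 5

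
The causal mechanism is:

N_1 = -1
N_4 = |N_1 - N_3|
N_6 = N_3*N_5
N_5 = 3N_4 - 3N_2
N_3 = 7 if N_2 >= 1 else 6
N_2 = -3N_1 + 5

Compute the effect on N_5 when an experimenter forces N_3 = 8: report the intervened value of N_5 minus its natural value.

3

do(N_3=8) replaces the equation N_3 = 7 if N_2 >= 1 else 6 with the constant N_3 = 8.
N_2 = -3N_1 + 5  [with N_1=-1]  = 8
N_4 = |N_1 - N_3|  [with N_1=-1, N_3=8]  = 9
N_5 = 3N_4 - 3N_2  [with N_4=9, N_2=8]  = 3
Without intervention: N_2 = -3N_1 + 5  [with N_1=-1]  = 8; N_3 = 7 if N_2 >= 1 else 6  [with N_2=8]  = 7; N_4 = |N_1 - N_3|  [with N_1=-1, N_3=7]  = 8; N_5 = 3N_4 - 3N_2  [with N_4=8, N_2=8]  = 0.
Change = 3 − 0 = 3.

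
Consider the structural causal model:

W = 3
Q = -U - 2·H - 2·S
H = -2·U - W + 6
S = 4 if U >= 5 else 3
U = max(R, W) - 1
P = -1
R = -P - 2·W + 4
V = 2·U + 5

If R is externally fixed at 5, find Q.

The intervention breaks the incoming arrows to R: R = -P - 2·W + 4 no longer applies, and R = 5.
U = max(R, W) - 1  [with R=5, W=3]  = 4
H = -2·U - W + 6  [with U=4, W=3]  = -5
S = 4 if U >= 5 else 3  [with U=4]  = 3
Q = -U - 2·H - 2·S  [with U=4, H=-5, S=3]  = 0

0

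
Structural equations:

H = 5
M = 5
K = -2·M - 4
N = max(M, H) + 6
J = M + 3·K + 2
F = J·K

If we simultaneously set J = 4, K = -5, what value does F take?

-20

The joint intervention fixes J = 4, K = -5, removing each variable's own equation.
F = J·K  [with J=4, K=-5]  = -20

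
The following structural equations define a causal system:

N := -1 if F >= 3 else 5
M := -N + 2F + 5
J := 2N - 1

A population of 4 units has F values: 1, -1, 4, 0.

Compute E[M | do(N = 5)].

2

Under do(N=5), N's equation is replaced by N=5 for every unit. Per-unit M: 2, -2, 8, 0. Mean = 2.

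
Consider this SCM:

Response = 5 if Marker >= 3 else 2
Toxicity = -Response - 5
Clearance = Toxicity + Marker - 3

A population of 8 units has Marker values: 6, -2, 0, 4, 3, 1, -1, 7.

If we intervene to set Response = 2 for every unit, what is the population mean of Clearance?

The intervention sets Response=2 in all 8 units regardless of Marker. Recomputing Clearance per unit gives -4, -12, -10, -6, -7, -9, -11, -3; average -7.75.

-7.75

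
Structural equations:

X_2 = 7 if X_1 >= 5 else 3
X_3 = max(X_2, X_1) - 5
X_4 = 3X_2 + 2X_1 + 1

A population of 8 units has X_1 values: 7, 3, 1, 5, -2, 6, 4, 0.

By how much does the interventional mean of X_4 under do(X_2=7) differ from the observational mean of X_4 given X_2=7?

-6

The intervention sets X_2=7 in all 8 units regardless of X_1. Recomputing X_4 per unit gives 36, 28, 24, 32, 18, 34, 30, 22; average 28.
E[X_4|X_2=7] averages over only the 3 units with X_2=7 (X_1 = 7, 5, 6): X_4 = 36, 32, 34, mean 34.
Difference = 28 − 34 = -6.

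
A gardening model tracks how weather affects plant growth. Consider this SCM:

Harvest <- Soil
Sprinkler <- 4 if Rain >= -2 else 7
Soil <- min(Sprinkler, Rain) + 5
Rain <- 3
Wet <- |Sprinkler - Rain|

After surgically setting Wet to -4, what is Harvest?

8

Intervening sets Wet = -4 and removes its equation (Wet <- |Sprinkler - Rain|).
No directed path runs from Wet to Harvest, so Harvest keeps its natural value.
Sprinkler = 4 if Rain >= -2 else 7  [with Rain=3]  = 4
Soil = min(Sprinkler, Rain) + 5  [with Sprinkler=4, Rain=3]  = 8
Harvest = Soil  [with Soil=8]  = 8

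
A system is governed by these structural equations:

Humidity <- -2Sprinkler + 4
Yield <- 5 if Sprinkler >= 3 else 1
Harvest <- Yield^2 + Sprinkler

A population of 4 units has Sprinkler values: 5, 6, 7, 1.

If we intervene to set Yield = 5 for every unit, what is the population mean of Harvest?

29.75

Under do(Yield=5), Yield's equation is replaced by Yield=5 for every unit. Per-unit Harvest: 30, 31, 32, 26. Mean = 29.75.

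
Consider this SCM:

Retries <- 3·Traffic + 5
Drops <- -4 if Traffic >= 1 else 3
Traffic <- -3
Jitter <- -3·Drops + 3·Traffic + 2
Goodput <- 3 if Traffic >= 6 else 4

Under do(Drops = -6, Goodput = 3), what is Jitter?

11

The joint intervention fixes Drops = -6, Goodput = 3, removing each variable's own equation.
Jitter = -3·Drops + 3·Traffic + 2  [with Drops=-6, Traffic=-3]  = 11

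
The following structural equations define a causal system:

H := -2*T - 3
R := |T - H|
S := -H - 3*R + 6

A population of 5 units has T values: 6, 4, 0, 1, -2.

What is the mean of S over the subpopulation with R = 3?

Observing R=3 restricts to units where R's equation naturally yields 3: T ∈ {0, -2}. In that subpopulation S = 0, -4, mean -2.

-2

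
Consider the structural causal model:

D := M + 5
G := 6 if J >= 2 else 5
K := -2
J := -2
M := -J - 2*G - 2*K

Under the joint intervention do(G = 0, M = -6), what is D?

-1

Setting G = 0, M = -6 by intervention discards those variables' equations.
D = M + 5  [with M=-6]  = -1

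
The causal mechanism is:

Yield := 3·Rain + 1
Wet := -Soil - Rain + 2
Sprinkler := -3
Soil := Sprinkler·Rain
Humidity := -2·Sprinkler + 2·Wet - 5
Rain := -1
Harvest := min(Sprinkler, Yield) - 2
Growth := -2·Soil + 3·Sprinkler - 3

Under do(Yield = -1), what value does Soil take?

3

Intervening sets Yield = -1 and removes its equation (Yield := 3·Rain + 1).
Soil is not downstream of the intervention, so its value is determined by the original equations.
Soil = Sprinkler·Rain  [with Sprinkler=-3, Rain=-1]  = 3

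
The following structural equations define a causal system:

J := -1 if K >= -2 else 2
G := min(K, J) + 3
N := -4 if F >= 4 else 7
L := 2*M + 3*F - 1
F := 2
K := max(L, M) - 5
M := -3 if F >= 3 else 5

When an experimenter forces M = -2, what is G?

-1

Under do(M=-2), the mechanism M := -3 if F >= 3 else 5 is discarded; M is fixed at -2.
L = 2*M + 3*F - 1  [with M=-2, F=2]  = 1
K = max(L, M) - 5  [with L=1, M=-2]  = -4
J = -1 if K >= -2 else 2  [with K=-4]  = 2
G = min(K, J) + 3  [with K=-4, J=2]  = -1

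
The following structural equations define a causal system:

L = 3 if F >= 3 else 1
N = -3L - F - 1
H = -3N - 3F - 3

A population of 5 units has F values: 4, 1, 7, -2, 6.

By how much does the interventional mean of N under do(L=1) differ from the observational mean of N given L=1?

Under do(L=1), L's equation is replaced by L=1 for every unit. Per-unit N: -8, -5, -11, -2, -10. Mean = -7.2.
E[N|L=1] averages over only the 2 units with L=1 (F = 1, -2): N = -5, -2, mean -3.5.
Difference = -7.2 − (-3.5) = -3.7.

-3.7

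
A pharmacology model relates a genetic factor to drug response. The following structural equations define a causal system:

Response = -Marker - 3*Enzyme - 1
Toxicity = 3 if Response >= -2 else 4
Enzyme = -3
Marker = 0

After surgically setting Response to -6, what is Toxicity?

4

The intervention breaks the incoming arrows to Response: Response = -Marker - 3*Enzyme - 1 no longer applies, and Response = -6.
Toxicity = 3 if Response >= -2 else 4  [with Response=-6]  = 4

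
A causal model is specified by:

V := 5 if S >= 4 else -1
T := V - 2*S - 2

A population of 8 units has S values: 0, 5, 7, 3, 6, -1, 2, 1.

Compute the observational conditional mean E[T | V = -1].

Conditioning on V=-1 selects the 5 unit(s) with S ∈ {0, 3, -1, 2, 1}. Their T values: -3, -9, -1, -7, -5. Mean = -5.

-5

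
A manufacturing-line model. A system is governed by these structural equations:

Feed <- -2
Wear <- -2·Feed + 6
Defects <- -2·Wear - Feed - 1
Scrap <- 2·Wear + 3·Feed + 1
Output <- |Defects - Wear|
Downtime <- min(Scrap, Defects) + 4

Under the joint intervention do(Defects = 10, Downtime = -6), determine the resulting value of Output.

0

The joint intervention fixes Defects = 10, Downtime = -6, removing each variable's own equation.
Wear = -2·Feed + 6  [with Feed=-2]  = 10
Output = |Defects - Wear|  [with Defects=10, Wear=10]  = 0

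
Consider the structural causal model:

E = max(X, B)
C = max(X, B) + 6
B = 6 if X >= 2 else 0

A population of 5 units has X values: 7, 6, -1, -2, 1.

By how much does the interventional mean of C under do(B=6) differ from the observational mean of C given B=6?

Every unit gets B=6 under the intervention. C values become 13, 12, 12, 12, 12; E[C|do(B=6)] = 12.2.
Observing B=6 restricts to units where B's equation naturally yields 6: X ∈ {7, 6}. In that subpopulation C = 13, 12, mean 12.5.
Difference = 12.2 − 12.5 = -0.3.

-0.3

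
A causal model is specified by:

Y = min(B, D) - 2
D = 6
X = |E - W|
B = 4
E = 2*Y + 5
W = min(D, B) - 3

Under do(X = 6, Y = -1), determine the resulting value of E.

3

Under do(X = 6, Y = -1), each intervened variable's structural equation is replaced by its fixed value.
E = 2*Y + 5  [with Y=-1]  = 3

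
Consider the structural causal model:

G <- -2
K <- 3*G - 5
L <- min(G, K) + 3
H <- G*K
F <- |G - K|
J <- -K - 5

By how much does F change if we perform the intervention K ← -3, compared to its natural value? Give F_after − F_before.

do(K=-3) replaces the equation K <- 3*G - 5 with the constant K = -3.
F = |G - K|  [with G=-2, K=-3]  = 1
Without intervention: K = 3*G - 5  [with G=-2]  = -11; F = |G - K|  [with G=-2, K=-11]  = 9.
Change = 1 − 9 = -8.

-8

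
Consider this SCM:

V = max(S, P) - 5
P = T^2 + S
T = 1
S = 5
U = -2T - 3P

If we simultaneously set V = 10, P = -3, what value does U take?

Under do(V = 10, P = -3), each intervened variable's structural equation is replaced by its fixed value.
U = -2T - 3P  [with T=1, P=-3]  = 7

7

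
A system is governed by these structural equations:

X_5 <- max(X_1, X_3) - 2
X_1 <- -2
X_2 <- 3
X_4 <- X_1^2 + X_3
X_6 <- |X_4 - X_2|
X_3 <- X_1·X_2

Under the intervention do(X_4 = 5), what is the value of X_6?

Under do(X_4=5), the mechanism X_4 <- X_1^2 + X_3 is discarded; X_4 is fixed at 5.
X_6 = |X_4 - X_2|  [with X_4=5, X_2=3]  = 2

2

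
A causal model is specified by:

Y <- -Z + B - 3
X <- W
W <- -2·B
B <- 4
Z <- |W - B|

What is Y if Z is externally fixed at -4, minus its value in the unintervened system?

16

do(Z=-4) replaces the equation Z <- |W - B| with the constant Z = -4.
Y = -Z + B - 3  [with Z=-4, B=4]  = 5
Without intervention: W = -2·B  [with B=4]  = -8; Z = |W - B|  [with W=-8, B=4]  = 12; Y = -Z + B - 3  [with Z=12, B=4]  = -11.
Change = 5 − (-11) = 16.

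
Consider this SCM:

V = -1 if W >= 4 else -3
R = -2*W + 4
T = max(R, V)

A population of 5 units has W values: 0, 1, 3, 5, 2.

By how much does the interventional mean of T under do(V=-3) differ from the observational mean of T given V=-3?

-0.8

Every unit gets V=-3 under the intervention. T values become 4, 2, -2, -3, 0; E[T|do(V=-3)] = 0.2.
Conditioning on V=-3 selects the 4 unit(s) with W ∈ {0, 1, 3, 2}. Their T values: 4, 2, -2, 0. Mean = 1.
Difference = 0.2 − 1 = -0.8.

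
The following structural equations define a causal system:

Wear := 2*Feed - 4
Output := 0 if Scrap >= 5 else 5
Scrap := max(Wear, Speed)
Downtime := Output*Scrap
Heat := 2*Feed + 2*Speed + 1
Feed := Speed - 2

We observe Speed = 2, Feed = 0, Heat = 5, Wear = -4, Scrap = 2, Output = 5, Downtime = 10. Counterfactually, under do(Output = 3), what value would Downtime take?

6

Intervening sets Output = 3 and removes its equation (Output := 0 if Scrap >= 5 else 5).
Feed = Speed - 2  [with Speed=2]  = 0
Wear = 2*Feed - 4  [with Feed=0]  = -4
Scrap = max(Wear, Speed)  [with Wear=-4, Speed=2]  = 2
Downtime = Output*Scrap  [with Output=3, Scrap=2]  = 6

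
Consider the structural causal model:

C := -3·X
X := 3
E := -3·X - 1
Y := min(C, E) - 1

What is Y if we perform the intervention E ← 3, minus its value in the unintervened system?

The intervention breaks the incoming arrows to E: E := -3·X - 1 no longer applies, and E = 3.
C = -3·X  [with X=3]  = -9
Y = min(C, E) - 1  [with C=-9, E=3]  = -10
Without intervention: C = -3·X  [with X=3]  = -9; E = -3·X - 1  [with X=3]  = -10; Y = min(C, E) - 1  [with C=-9, E=-10]  = -11.
Change = -10 − (-11) = 1.

1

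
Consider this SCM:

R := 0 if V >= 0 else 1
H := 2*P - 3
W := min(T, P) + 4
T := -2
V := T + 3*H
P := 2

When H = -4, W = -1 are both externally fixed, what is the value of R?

Setting H = -4, W = -1 by intervention discards those variables' equations.
V = T + 3*H  [with T=-2, H=-4]  = -14
R = 0 if V >= 0 else 1  [with V=-14]  = 1

1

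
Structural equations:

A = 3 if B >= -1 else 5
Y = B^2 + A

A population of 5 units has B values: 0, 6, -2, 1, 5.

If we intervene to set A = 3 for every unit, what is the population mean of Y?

do(A=3) breaks A's dependence on B. With A=3 fixed, Y across the units is 3, 39, 7, 4, 28, mean 16.2.

16.2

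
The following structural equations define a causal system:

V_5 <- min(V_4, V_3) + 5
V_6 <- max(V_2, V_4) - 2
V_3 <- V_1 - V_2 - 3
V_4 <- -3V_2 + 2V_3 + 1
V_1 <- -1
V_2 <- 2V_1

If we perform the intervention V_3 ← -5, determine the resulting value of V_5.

do(V_3=-5) replaces the equation V_3 <- V_1 - V_2 - 3 with the constant V_3 = -5.
V_2 = 2V_1  [with V_1=-1]  = -2
V_4 = -3V_2 + 2V_3 + 1  [with V_2=-2, V_3=-5]  = -3
V_5 = min(V_4, V_3) + 5  [with V_4=-3, V_3=-5]  = 0

0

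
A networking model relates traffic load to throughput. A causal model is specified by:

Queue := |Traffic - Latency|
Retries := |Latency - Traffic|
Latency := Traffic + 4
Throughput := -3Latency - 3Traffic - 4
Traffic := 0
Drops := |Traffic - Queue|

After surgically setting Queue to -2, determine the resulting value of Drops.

The intervention breaks the incoming arrows to Queue: Queue := |Traffic - Latency| no longer applies, and Queue = -2.
Drops = |Traffic - Queue|  [with Traffic=0, Queue=-2]  = 2

2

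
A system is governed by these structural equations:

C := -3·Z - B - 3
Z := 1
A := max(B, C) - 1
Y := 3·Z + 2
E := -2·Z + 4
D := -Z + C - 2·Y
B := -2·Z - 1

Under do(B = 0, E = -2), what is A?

Under do(B = 0, E = -2), each intervened variable's structural equation is replaced by its fixed value.
C = -3·Z - B - 3  [with Z=1, B=0]  = -6
A = max(B, C) - 1  [with B=0, C=-6]  = -1

-1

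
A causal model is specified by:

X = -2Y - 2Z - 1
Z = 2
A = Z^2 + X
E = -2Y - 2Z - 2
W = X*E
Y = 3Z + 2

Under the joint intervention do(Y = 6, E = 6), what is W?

-102

The joint intervention fixes Y = 6, E = 6, removing each variable's own equation.
X = -2Y - 2Z - 1  [with Y=6, Z=2]  = -17
W = X*E  [with X=-17, E=6]  = -102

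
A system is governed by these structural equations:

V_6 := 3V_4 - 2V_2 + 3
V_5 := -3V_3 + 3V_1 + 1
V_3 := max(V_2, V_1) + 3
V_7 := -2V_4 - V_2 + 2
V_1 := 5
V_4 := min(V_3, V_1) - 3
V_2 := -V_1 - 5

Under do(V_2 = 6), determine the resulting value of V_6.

-3

Under do(V_2=6), the mechanism V_2 := -V_1 - 5 is discarded; V_2 is fixed at 6.
V_3 = max(V_2, V_1) + 3  [with V_2=6, V_1=5]  = 9
V_4 = min(V_3, V_1) - 3  [with V_3=9, V_1=5]  = 2
V_6 = 3V_4 - 2V_2 + 3  [with V_4=2, V_2=6]  = -3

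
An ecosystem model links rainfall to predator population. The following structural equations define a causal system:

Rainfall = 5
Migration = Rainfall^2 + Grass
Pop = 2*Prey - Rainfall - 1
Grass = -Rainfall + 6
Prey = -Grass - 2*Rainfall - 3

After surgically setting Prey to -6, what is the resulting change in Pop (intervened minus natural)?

do(Prey=-6) replaces the equation Prey = -Grass - 2*Rainfall - 3 with the constant Prey = -6.
Pop = 2*Prey - Rainfall - 1  [with Prey=-6, Rainfall=5]  = -18
Without intervention: Grass = -Rainfall + 6  [with Rainfall=5]  = 1; Prey = -Grass - 2*Rainfall - 3  [with Grass=1, Rainfall=5]  = -14; Pop = 2*Prey - Rainfall - 1  [with Prey=-14, Rainfall=5]  = -34.
Change = -18 − (-34) = 16.

16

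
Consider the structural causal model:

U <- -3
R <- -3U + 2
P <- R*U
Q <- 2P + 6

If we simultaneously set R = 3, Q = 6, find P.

-9

The joint intervention fixes R = 3, Q = 6, removing each variable's own equation.
P = R*U  [with R=3, U=-3]  = -9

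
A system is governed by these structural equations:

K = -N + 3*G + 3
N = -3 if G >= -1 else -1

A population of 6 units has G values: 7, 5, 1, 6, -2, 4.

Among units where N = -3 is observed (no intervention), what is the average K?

Observing N=-3 restricts to units where N's equation naturally yields -3: G ∈ {7, 5, 1, 6, 4}. In that subpopulation K = 27, 21, 9, 24, 18, mean 19.8.

19.8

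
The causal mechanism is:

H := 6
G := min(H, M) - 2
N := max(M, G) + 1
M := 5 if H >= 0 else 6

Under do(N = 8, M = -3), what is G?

Setting N = 8, M = -3 by intervention discards those variables' equations.
G = min(H, M) - 2  [with H=6, M=-3]  = -5

-5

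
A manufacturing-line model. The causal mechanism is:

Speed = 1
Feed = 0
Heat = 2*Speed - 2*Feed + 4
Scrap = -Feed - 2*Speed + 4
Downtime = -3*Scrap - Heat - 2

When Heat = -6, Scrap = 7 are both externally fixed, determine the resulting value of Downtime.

Setting Heat = -6, Scrap = 7 by intervention discards those variables' equations.
Downtime = -3*Scrap - Heat - 2  [with Scrap=7, Heat=-6]  = -17

-17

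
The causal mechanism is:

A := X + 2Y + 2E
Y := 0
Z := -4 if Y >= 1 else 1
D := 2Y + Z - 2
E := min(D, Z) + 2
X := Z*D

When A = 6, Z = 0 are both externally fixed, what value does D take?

-2

The joint intervention fixes A = 6, Z = 0, removing each variable's own equation.
D = 2Y + Z - 2  [with Y=0, Z=0]  = -2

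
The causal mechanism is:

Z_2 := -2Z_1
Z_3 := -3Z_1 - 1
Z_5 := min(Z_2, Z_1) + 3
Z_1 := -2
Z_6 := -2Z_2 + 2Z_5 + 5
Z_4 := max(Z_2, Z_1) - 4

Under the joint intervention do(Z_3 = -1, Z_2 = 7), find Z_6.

-7

Setting Z_3 = -1, Z_2 = 7 by intervention discards those variables' equations.
Z_5 = min(Z_2, Z_1) + 3  [with Z_2=7, Z_1=-2]  = 1
Z_6 = -2Z_2 + 2Z_5 + 5  [with Z_2=7, Z_5=1]  = -7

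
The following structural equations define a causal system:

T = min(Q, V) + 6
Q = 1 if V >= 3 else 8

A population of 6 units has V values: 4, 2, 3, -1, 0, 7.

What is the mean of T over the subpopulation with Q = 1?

Conditioning on Q=1 selects the 3 unit(s) with V ∈ {4, 3, 7}. Their T values: 7, 7, 7. Mean = 7.

7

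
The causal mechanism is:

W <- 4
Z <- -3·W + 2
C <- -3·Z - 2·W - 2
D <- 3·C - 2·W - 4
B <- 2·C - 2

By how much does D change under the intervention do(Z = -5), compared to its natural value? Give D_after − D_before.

Under do(Z=-5), the mechanism Z <- -3·W + 2 is discarded; Z is fixed at -5.
C = -3·Z - 2·W - 2  [with Z=-5, W=4]  = 5
D = 3·C - 2·W - 4  [with C=5, W=4]  = 3
Without intervention: Z = -3·W + 2  [with W=4]  = -10; C = -3·Z - 2·W - 2  [with Z=-10, W=4]  = 20; D = 3·C - 2·W - 4  [with C=20, W=4]  = 48.
Change = 3 − 48 = -45.

-45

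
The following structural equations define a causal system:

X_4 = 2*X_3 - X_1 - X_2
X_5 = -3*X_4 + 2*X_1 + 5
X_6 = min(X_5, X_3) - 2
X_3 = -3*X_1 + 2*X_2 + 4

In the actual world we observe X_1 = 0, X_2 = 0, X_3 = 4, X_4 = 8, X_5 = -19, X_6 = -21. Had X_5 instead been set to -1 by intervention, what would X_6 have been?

-3

The intervention breaks the incoming arrows to X_5: X_5 = -3*X_4 + 2*X_1 + 5 no longer applies, and X_5 = -1.
X_3 = -3*X_1 + 2*X_2 + 4  [with X_1=0, X_2=0]  = 4
X_6 = min(X_5, X_3) - 2  [with X_5=-1, X_3=4]  = -3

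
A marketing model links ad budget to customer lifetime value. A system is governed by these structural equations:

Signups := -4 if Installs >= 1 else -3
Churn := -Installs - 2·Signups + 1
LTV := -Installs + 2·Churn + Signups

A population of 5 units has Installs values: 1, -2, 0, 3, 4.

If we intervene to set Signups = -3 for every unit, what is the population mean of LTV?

7.4

The intervention sets Signups=-3 in all 5 units regardless of Installs. Recomputing LTV per unit gives 8, 17, 11, 2, -1; average 7.4.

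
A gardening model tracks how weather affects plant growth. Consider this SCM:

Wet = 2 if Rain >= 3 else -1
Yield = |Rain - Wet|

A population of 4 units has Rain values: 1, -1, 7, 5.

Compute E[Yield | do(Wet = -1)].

4

Every unit gets Wet=-1 under the intervention. Yield values become 2, 0, 8, 6; E[Yield|do(Wet=-1)] = 4.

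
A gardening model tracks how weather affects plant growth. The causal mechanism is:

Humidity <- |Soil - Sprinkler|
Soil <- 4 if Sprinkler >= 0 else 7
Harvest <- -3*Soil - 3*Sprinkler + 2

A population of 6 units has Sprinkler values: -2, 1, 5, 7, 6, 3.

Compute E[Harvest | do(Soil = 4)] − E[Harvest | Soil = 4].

3.2

The intervention sets Soil=4 in all 6 units regardless of Sprinkler. Recomputing Harvest per unit gives -4, -13, -25, -31, -28, -19; average -20.
Observing Soil=4 restricts to units where Soil's equation naturally yields 4: Sprinkler ∈ {1, 5, 7, 6, 3}. In that subpopulation Harvest = -13, -25, -31, -28, -19, mean -23.2.
Difference = -20 − (-23.2) = 3.2.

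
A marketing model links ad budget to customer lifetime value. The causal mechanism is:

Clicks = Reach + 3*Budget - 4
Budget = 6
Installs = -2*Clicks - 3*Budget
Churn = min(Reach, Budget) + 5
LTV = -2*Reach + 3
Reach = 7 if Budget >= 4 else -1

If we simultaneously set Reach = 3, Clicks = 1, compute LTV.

-3

Under do(Reach = 3, Clicks = 1), each intervened variable's structural equation is replaced by its fixed value.
LTV = -2*Reach + 3  [with Reach=3]  = -3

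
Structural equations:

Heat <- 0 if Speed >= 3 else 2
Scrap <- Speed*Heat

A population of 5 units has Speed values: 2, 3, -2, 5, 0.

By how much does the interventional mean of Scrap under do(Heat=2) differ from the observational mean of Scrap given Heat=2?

The intervention sets Heat=2 in all 5 units regardless of Speed. Recomputing Scrap per unit gives 4, 6, -4, 10, 0; average 3.2.
E[Scrap|Heat=2] averages over only the 3 units with Heat=2 (Speed = 2, -2, 0): Scrap = 4, -4, 0, mean 0.
Difference = 3.2 − 0 = 3.2.

3.2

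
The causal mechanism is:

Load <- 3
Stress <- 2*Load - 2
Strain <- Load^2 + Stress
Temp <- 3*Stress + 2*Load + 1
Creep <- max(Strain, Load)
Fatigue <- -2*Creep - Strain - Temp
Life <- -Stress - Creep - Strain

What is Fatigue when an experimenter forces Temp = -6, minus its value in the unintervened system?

Under do(Temp=-6), the mechanism Temp <- 3*Stress + 2*Load + 1 is discarded; Temp is fixed at -6.
Stress = 2*Load - 2  [with Load=3]  = 4
Strain = Load^2 + Stress  [with Load=3, Stress=4]  = 13
Creep = max(Strain, Load)  [with Strain=13, Load=3]  = 13
Fatigue = -2*Creep - Strain - Temp  [with Creep=13, Strain=13, Temp=-6]  = -33
Without intervention: Stress = 2*Load - 2  [with Load=3]  = 4; Strain = Load^2 + Stress  [with Load=3, Stress=4]  = 13; Temp = 3*Stress + 2*Load + 1  [with Stress=4, Load=3]  = 19; Creep = max(Strain, Load)  [with Strain=13, Load=3]  = 13; Fatigue = -2*Creep - Strain - Temp  [with Creep=13, Strain=13, Temp=19]  = -58.
Change = -33 − (-58) = 25.

25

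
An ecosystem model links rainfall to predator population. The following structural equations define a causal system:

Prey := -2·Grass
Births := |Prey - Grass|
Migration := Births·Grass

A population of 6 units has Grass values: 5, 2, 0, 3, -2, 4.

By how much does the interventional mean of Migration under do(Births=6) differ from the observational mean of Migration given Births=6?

do(Births=6) breaks Births's dependence on Grass. With Births=6 fixed, Migration across the units is 30, 12, 0, 18, -12, 24, mean 12.
Observing Births=6 restricts to units where Births's equation naturally yields 6: Grass ∈ {2, -2}. In that subpopulation Migration = 12, -12, mean 0.
Difference = 12 − 0 = 12.

12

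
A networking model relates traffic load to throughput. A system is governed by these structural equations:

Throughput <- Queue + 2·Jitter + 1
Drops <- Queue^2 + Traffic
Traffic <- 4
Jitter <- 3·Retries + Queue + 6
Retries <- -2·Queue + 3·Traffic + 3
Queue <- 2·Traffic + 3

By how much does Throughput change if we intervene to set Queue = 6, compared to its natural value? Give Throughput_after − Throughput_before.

45

Under do(Queue=6), the mechanism Queue <- 2·Traffic + 3 is discarded; Queue is fixed at 6.
Retries = -2·Queue + 3·Traffic + 3  [with Queue=6, Traffic=4]  = 3
Jitter = 3·Retries + Queue + 6  [with Retries=3, Queue=6]  = 21
Throughput = Queue + 2·Jitter + 1  [with Queue=6, Jitter=21]  = 49
Without intervention: Queue = 2·Traffic + 3  [with Traffic=4]  = 11; Retries = -2·Queue + 3·Traffic + 3  [with Queue=11, Traffic=4]  = -7; Jitter = 3·Retries + Queue + 6  [with Retries=-7, Queue=11]  = -4; Throughput = Queue + 2·Jitter + 1  [with Queue=11, Jitter=-4]  = 4.
Change = 49 − 4 = 45.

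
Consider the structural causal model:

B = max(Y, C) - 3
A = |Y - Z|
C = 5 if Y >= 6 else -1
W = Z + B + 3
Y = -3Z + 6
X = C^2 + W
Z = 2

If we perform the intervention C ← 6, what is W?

8

Under do(C=6), the mechanism C = 5 if Y >= 6 else -1 is discarded; C is fixed at 6.
Y = -3Z + 6  [with Z=2]  = 0
B = max(Y, C) - 3  [with Y=0, C=6]  = 3
W = Z + B + 3  [with Z=2, B=3]  = 8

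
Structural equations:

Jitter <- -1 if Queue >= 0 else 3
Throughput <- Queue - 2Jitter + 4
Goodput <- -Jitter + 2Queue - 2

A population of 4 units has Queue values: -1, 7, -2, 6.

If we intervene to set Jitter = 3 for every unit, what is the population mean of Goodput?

Every unit gets Jitter=3 under the intervention. Goodput values become -7, 9, -9, 7; E[Goodput|do(Jitter=3)] = 0.

0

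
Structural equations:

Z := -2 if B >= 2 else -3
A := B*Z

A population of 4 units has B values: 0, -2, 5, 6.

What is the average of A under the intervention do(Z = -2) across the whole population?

Every unit gets Z=-2 under the intervention. A values become 0, 4, -10, -12; E[A|do(Z=-2)] = -4.5.

-4.5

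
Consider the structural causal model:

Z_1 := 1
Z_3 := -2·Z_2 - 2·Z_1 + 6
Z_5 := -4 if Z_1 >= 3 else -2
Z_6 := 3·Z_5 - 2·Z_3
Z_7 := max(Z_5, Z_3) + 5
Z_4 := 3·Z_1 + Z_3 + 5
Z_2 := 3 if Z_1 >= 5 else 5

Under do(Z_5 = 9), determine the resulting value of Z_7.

Under do(Z_5=9), the mechanism Z_5 := -4 if Z_1 >= 3 else -2 is discarded; Z_5 is fixed at 9.
Z_2 = 3 if Z_1 >= 5 else 5  [with Z_1=1]  = 5
Z_3 = -2·Z_2 - 2·Z_1 + 6  [with Z_2=5, Z_1=1]  = -6
Z_7 = max(Z_5, Z_3) + 5  [with Z_5=9, Z_3=-6]  = 14

14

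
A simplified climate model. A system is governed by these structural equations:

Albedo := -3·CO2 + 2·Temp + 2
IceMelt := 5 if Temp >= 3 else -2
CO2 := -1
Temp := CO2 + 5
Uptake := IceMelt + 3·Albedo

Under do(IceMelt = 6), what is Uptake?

45

do(IceMelt=6) replaces the equation IceMelt := 5 if Temp >= 3 else -2 with the constant IceMelt = 6.
Temp = CO2 + 5  [with CO2=-1]  = 4
Albedo = -3·CO2 + 2·Temp + 2  [with CO2=-1, Temp=4]  = 13
Uptake = IceMelt + 3·Albedo  [with IceMelt=6, Albedo=13]  = 45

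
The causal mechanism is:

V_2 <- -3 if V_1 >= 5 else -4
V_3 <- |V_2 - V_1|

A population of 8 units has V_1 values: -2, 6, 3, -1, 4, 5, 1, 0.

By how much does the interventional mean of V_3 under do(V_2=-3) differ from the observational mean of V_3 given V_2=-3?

Under do(V_2=-3), V_2's equation is replaced by V_2=-3 for every unit. Per-unit V_3: 1, 9, 6, 2, 7, 8, 4, 3. Mean = 5.
E[V_3|V_2=-3] averages over only the 2 units with V_2=-3 (V_1 = 6, 5): V_3 = 9, 8, mean 8.5.
Difference = 5 − 8.5 = -3.5.

-3.5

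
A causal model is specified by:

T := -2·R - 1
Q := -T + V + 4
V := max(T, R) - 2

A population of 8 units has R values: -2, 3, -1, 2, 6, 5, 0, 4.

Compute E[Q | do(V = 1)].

The intervention sets V=1 in all 8 units regardless of R. Recomputing Q per unit gives 2, 12, 4, 10, 18, 16, 6, 14; average 10.25.

10.25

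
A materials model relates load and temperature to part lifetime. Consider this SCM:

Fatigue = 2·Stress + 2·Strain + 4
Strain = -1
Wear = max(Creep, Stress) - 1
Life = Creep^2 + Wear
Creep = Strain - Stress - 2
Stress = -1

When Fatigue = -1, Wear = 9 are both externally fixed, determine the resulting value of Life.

Setting Fatigue = -1, Wear = 9 by intervention discards those variables' equations.
Creep = Strain - Stress - 2  [with Strain=-1, Stress=-1]  = -2
Life = Creep^2 + Wear  [with Creep=-2, Wear=9]  = 13

13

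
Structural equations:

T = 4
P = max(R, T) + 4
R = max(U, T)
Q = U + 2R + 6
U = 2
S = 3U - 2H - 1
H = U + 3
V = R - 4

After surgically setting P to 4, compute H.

The intervention breaks the incoming arrows to P: P = max(R, T) + 4 no longer applies, and P = 4.
Since H is not a descendant of the intervened variable, it is unaffected.
H = U + 3  [with U=2]  = 5

5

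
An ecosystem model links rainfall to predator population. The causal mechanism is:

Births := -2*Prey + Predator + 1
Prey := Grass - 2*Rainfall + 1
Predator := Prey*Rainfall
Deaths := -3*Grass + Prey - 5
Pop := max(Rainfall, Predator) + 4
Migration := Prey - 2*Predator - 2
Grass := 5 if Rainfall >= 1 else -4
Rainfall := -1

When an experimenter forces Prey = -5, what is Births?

do(Prey=-5) replaces the equation Prey := Grass - 2*Rainfall + 1 with the constant Prey = -5.
Predator = Prey*Rainfall  [with Prey=-5, Rainfall=-1]  = 5
Births = -2*Prey + Predator + 1  [with Prey=-5, Predator=5]  = 16

16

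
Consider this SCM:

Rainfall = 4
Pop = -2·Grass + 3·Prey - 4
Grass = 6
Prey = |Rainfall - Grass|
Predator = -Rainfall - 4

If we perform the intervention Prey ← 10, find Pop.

do(Prey=10) replaces the equation Prey = |Rainfall - Grass| with the constant Prey = 10.
Pop = -2·Grass + 3·Prey - 4  [with Grass=6, Prey=10]  = 14

14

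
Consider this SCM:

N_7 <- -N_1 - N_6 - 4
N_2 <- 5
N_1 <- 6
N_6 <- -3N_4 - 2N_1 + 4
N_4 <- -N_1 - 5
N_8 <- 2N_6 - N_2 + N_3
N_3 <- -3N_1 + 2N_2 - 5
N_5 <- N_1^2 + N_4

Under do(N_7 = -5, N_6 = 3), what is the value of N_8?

Under do(N_7 = -5, N_6 = 3), each intervened variable's structural equation is replaced by its fixed value.
N_3 = -3N_1 + 2N_2 - 5  [with N_1=6, N_2=5]  = -13
N_8 = 2N_6 - N_2 + N_3  [with N_6=3, N_2=5, N_3=-13]  = -12

-12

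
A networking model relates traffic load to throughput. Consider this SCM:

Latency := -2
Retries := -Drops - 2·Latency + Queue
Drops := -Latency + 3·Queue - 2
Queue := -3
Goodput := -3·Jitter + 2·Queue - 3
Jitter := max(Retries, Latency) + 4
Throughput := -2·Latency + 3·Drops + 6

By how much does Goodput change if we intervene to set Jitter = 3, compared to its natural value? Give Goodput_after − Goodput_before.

Under do(Jitter=3), the mechanism Jitter := max(Retries, Latency) + 4 is discarded; Jitter is fixed at 3.
Goodput = -3·Jitter + 2·Queue - 3  [with Jitter=3, Queue=-3]  = -18
Without intervention: Drops = -Latency + 3·Queue - 2  [with Latency=-2, Queue=-3]  = -9; Retries = -Drops - 2·Latency + Queue  [with Drops=-9, Latency=-2, Queue=-3]  = 10; Jitter = max(Retries, Latency) + 4  [with Retries=10, Latency=-2]  = 14; Goodput = -3·Jitter + 2·Queue - 3  [with Jitter=14, Queue=-3]  = -51.
Change = -18 − (-51) = 33.

33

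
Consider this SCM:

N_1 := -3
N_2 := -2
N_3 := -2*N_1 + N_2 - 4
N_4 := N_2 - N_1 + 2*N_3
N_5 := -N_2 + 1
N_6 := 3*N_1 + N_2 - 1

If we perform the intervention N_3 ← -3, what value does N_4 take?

The intervention breaks the incoming arrows to N_3: N_3 := -2*N_1 + N_2 - 4 no longer applies, and N_3 = -3.
N_4 = N_2 - N_1 + 2*N_3  [with N_2=-2, N_1=-3, N_3=-3]  = -5

-5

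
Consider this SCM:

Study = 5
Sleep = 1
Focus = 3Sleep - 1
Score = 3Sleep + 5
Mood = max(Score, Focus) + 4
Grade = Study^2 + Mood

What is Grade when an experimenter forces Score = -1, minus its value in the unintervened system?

-6

Under do(Score=-1), the mechanism Score = 3Sleep + 5 is discarded; Score is fixed at -1.
Focus = 3Sleep - 1  [with Sleep=1]  = 2
Mood = max(Score, Focus) + 4  [with Score=-1, Focus=2]  = 6
Grade = Study^2 + Mood  [with Study=5, Mood=6]  = 31
Without intervention: Focus = 3Sleep - 1  [with Sleep=1]  = 2; Score = 3Sleep + 5  [with Sleep=1]  = 8; Mood = max(Score, Focus) + 4  [with Score=8, Focus=2]  = 12; Grade = Study^2 + Mood  [with Study=5, Mood=12]  = 37.
Change = 31 − 37 = -6.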